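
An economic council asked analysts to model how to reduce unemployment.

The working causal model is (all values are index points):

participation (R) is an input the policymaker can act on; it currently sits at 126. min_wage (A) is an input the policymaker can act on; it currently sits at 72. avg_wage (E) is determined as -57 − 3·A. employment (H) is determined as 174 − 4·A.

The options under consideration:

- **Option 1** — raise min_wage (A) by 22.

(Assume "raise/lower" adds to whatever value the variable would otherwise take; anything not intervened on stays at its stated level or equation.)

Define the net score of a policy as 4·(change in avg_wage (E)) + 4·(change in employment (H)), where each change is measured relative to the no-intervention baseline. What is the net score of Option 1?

-616

Baseline:
  A = 72
  E = -57 − 3·72 = -273
  H = 174 − 4·72 = -114
Option 1 (A + 22):
  A = 72 + 22 = 94
  E = -57 − 3·94 = -339
  H = 174 − 4·94 = -202
ΔE = -339 − (-273) = -66; ΔH = -202 − (-114) = -88
Score = 4·(-66) + 4·(-88) = -616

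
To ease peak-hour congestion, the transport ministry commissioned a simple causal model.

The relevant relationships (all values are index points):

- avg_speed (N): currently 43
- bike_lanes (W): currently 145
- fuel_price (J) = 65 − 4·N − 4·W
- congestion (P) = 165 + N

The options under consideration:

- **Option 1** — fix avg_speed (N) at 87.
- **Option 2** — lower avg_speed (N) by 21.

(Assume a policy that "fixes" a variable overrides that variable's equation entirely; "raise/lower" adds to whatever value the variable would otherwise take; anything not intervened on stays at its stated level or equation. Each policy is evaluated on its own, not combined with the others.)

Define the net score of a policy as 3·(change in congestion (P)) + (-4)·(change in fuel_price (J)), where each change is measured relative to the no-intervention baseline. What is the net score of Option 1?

836

Baseline:
  N = 43
  W = 145
  J = 65 − 4·43 − 4·145 = -687
  P = 165 + 43 = 208
Option 1 (N := 87):
  N = 87
  W = 145
  J = 65 − 4·87 − 4·145 = -863
  P = 165 + 87 = 252
ΔP = 252 − 208 = 44; ΔJ = -863 − (-687) = -176
Score = 3·44 + (-4)·(-176) = 836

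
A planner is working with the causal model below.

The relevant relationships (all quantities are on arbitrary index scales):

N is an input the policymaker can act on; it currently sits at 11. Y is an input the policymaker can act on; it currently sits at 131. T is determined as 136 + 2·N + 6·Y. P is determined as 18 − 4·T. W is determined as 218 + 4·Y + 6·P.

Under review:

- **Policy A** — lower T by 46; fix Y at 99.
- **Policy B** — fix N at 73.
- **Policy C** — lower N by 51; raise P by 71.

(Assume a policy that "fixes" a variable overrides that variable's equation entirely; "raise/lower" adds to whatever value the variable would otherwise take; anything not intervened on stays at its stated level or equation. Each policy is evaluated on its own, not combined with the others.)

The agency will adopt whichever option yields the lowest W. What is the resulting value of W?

Policy A (T − 46, Y := 99):
  N = 11
  Y = 99
  T = 136 + 2·11 + 6·99 (−46 from intervention) = 706
  P = 18 − 4·706 = -2806
  W = 218 + 4·99 + 6·(-2806) = -16222
Policy B (N := 73):
  N = 73
  Y = 131
  T = 136 + 2·73 + 6·131 = 1068
  P = 18 − 4·1068 = -4254
  W = 218 + 4·131 + 6·(-4254) = -24782
Policy C (N − 51, P + 71):
  N = 11 − 51 = -40
  Y = 131
  T = 136 + 2·(-40) + 6·131 = 842
  P = 18 − 4·842 (+71 from intervention) = -3279
  W = 218 + 4·131 + 6·(-3279) = -18932
Comparing — Policy A: W=-16222, Policy B: W=-24782, Policy C: W=-18932. Lowest is -24782 (Policy B).

-24782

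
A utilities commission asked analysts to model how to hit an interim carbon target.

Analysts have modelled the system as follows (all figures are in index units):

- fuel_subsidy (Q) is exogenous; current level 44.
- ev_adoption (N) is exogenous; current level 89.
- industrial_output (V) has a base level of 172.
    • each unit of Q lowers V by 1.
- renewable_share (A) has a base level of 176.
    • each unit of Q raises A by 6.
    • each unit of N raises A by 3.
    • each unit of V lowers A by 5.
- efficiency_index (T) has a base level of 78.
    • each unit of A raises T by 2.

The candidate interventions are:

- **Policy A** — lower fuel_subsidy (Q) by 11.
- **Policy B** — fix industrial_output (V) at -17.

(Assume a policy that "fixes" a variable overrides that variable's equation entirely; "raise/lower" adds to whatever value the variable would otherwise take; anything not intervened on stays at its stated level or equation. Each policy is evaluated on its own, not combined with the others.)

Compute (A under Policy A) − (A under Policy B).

-846

Policy A (Q − 11):
  Q = 44 − 11 = 33
  N = 89
  V = 172 − 33 = 139
  A = 176 + 6·33 + 3·89 − 5·139 = -54
Policy B (V := -17):
  Q = 44
  N = 89
  V = -17
  A = 176 + 6·44 + 3·89 − 5·(-17) = 792
A: -54 − 792 = -846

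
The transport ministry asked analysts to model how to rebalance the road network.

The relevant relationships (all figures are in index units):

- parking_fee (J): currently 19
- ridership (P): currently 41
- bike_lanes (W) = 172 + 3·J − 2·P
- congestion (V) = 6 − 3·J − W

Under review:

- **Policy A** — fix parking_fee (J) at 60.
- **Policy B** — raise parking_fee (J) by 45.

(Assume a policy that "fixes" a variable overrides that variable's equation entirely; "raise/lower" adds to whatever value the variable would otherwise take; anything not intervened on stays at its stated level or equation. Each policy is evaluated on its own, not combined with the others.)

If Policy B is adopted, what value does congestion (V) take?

-468

Policy B (J + 45):
  J = 19 + 45 = 64
  P = 41
  W = 172 + 3·64 − 2·41 = 282
  V = 6 − 3·64 − 282 = -468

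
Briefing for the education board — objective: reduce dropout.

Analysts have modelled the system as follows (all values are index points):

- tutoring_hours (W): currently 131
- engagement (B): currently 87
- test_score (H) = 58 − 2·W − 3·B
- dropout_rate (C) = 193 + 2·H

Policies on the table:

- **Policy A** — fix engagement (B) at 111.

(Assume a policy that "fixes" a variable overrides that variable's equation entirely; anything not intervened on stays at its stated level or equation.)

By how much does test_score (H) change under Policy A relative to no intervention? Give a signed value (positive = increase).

Baseline:
  W = 131
  B = 87
  H = 58 − 2·131 − 3·87 = -465
Policy A (B := 111):
  W = 131
  B = 111
  H = 58 − 2·131 − 3·111 = -537
Change in H: -537 − (-465) = -72

-72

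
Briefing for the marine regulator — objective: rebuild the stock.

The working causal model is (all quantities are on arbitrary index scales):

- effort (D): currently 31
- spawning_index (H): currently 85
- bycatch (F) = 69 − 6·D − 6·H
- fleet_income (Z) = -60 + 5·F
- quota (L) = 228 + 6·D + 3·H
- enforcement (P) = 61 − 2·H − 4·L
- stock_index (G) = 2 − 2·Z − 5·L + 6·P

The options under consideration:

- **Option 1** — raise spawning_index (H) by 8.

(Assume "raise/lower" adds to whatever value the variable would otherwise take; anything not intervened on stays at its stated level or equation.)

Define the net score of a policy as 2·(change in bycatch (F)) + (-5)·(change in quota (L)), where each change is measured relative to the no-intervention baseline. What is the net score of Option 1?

Baseline:
  D = 31
  H = 85
  F = 69 − 6·31 − 6·85 = -627
  L = 228 + 6·31 + 3·85 = 669
Option 1 (H + 8):
  D = 31
  H = 85 + 8 = 93
  F = 69 − 6·31 − 6·93 = -675
  L = 228 + 6·31 + 3·93 = 693
ΔF = -675 − (-627) = -48; ΔL = 693 − 669 = 24
Score = 2·(-48) + (-5)·24 = -216

-216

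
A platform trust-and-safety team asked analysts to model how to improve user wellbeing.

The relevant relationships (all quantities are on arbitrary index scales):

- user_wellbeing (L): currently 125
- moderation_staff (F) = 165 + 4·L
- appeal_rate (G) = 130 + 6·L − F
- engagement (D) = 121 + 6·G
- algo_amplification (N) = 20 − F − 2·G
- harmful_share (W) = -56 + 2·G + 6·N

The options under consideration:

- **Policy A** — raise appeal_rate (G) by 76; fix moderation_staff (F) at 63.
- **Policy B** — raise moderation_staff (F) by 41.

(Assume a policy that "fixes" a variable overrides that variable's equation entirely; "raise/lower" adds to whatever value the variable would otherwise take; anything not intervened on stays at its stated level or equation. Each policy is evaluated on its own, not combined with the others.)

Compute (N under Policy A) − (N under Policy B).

-795

Policy A (G + 76, F := 63):
  L = 125
  F = 63
  G = 130 + 6·125 − 63 (+76 from intervention) = 893
  N = 20 − 63 − 2·893 = -1829
Policy B (F + 41):
  L = 125
  F = 165 + 4·125 (+41 from intervention) = 706
  G = 130 + 6·125 − 706 = 174
  N = 20 − 706 − 2·174 = -1034
N: -1829 − (-1034) = -795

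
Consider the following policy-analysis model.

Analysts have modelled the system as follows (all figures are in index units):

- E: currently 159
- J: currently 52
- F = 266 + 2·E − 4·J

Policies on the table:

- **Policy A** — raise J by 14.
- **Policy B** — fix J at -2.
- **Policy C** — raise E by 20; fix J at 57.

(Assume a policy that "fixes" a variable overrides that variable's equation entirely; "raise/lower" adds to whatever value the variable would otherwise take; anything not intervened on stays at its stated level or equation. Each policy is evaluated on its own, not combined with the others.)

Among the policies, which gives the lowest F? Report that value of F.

Policy A (J + 14):
  E = 159
  J = 52 + 14 = 66
  F = 266 + 2·159 − 4·66 = 320
Policy B (J := -2):
  E = 159
  J = -2
  F = 266 + 2·159 − 4·(-2) = 592
Policy C (E + 20, J := 57):
  E = 159 + 20 = 179
  J = 57
  F = 266 + 2·179 − 4·57 = 396
Comparing — Policy A: F=320, Policy B: F=592, Policy C: F=396. Lowest is 320 (Policy A).

320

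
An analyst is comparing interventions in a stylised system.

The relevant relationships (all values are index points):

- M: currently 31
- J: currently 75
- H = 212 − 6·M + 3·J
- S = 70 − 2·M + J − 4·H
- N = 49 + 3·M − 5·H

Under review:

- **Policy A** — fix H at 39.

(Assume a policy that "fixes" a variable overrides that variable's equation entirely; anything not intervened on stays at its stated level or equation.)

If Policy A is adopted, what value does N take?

-53

Policy A (H := 39):
  M = 31
  J = 75
  H = 39
  N = 49 + 3·31 − 5·39 = -53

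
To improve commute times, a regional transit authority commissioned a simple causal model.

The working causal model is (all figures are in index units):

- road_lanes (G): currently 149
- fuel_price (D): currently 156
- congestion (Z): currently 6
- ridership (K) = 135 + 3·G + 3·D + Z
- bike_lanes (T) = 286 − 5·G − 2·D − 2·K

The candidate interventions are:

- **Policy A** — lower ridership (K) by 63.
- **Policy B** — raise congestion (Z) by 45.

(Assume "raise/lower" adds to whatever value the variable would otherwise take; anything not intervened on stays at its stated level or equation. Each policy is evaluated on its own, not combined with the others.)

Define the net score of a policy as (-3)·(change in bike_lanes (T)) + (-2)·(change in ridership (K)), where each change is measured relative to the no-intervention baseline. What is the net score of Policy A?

Baseline:
  G = 149
  D = 156
  Z = 6
  K = 135 + 3·149 + 3·156 + 6 = 1056
  T = 286 − 5·149 − 2·156 − 2·1056 = -2883
Policy A (K − 63):
  G = 149
  D = 156
  Z = 6
  K = 135 + 3·149 + 3·156 + 6 (−63 from intervention) = 993
  T = 286 − 5·149 − 2·156 − 2·993 = -2757
ΔT = -2757 − (-2883) = 126; ΔK = 993 − 1056 = -63
Score = (-3)·126 + (-2)·(-63) = -252

-252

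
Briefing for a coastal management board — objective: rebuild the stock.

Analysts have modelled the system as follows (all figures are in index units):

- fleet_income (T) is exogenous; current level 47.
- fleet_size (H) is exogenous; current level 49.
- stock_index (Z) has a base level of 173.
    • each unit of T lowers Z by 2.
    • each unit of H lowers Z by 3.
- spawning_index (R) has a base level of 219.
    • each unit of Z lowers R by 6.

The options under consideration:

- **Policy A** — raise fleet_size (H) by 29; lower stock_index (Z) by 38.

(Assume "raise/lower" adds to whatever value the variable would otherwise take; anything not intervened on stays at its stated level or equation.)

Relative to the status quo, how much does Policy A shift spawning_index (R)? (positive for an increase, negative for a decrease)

750

Baseline:
  T = 47
  H = 49
  Z = 173 − 2·47 − 3·49 = -68
  R = 219 − 6·(-68) = 627
Policy A (H + 29, Z − 38):
  T = 47
  H = 49 + 29 = 78
  Z = 173 − 2·47 − 3·78 (−38 from intervention) = -193
  R = 219 − 6·(-193) = 1377
Change in R: 1377 − 627 = 750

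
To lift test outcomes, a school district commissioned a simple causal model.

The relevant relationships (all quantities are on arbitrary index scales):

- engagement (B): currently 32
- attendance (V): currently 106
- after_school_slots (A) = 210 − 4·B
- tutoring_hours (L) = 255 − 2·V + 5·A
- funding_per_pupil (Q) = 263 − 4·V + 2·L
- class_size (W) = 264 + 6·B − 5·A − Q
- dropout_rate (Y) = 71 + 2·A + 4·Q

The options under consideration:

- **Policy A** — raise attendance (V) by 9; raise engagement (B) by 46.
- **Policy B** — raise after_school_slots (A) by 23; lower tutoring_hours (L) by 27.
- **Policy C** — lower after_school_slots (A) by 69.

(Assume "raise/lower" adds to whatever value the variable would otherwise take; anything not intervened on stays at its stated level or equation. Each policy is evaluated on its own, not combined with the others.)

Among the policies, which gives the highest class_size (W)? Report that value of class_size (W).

Policy A (V + 9, B + 46):
  B = 32 + 46 = 78
  V = 106 + 9 = 115
  A = 210 − 4·78 = -102
  L = 255 − 2·115 + 5·(-102) = -485
  Q = 263 − 4·115 + 2·(-485) = -1167
  W = 264 + 6·78 − 5·(-102) − (-1167) = 2409
Policy B (A + 23, L − 27):
  B = 32
  V = 106
  A = 210 − 4·32 (+23 from intervention) = 105
  L = 255 − 2·106 + 5·105 (−27 from intervention) = 541
  Q = 263 − 4·106 + 2·541 = 921
  W = 264 + 6·32 − 5·105 − 921 = -990
Policy C (A − 69):
  B = 32
  V = 106
  A = 210 − 4·32 (−69 from intervention) = 13
  L = 255 − 2·106 + 5·13 = 108
  Q = 263 − 4·106 + 2·108 = 55
  W = 264 + 6·32 − 5·13 − 55 = 336
Comparing — Policy A: W=2409, Policy B: W=-990, Policy C: W=336. Highest is 2409 (Policy A).

2409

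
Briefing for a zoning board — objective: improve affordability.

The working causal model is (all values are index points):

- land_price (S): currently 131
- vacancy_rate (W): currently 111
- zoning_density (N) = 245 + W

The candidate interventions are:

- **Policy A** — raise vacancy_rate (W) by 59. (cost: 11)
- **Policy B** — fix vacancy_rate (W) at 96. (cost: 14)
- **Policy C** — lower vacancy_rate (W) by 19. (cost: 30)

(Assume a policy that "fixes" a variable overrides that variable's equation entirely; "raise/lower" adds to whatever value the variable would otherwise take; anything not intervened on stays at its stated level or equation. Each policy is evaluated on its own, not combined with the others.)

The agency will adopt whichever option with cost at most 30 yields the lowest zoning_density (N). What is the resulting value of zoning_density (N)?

Policy A (W + 59):
  W = 111 + 59 = 170
  N = 245 + 170 = 415
Policy B (W := 96):
  W = 96
  N = 245 + 96 = 341
Policy C (W − 19):
  W = 111 − 19 = 92
  N = 245 + 92 = 337
Comparing — Policy A: N=415, Policy B: N=341, Policy C: N=337. Lowest is 337 (Policy C).

337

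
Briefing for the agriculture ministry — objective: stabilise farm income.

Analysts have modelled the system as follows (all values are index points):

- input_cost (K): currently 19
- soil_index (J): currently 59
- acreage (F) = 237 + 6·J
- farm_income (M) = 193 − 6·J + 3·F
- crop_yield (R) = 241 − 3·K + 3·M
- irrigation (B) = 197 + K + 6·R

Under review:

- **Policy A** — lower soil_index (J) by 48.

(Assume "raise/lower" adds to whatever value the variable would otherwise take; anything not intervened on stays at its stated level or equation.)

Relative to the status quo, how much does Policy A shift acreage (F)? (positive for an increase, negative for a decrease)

-288

Baseline:
  J = 59
  F = 237 + 6·59 = 591
Policy A (J − 48):
  J = 59 − 48 = 11
  F = 237 + 6·11 = 303
Change in F: 303 − 591 = -288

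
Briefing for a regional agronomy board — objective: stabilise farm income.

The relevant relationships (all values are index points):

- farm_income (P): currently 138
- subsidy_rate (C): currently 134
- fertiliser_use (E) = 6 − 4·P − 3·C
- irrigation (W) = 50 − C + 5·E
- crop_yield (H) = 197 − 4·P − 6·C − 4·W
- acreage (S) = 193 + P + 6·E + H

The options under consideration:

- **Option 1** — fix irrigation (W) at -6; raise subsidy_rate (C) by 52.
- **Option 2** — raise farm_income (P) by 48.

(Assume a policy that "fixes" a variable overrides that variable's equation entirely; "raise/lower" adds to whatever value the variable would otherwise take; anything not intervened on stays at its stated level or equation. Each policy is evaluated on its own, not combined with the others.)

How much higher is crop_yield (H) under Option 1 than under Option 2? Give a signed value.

-23232

Option 1 (W := -6, C + 52):
  P = 138
  C = 134 + 52 = 186
  E = 6 − 4·138 − 3·186 = -1104
  W = -6
  H = 197 − 4·138 − 6·186 − 4·(-6) = -1447
Option 2 (P + 48):
  P = 138 + 48 = 186
  C = 134
  E = 6 − 4·186 − 3·134 = -1140
  W = 50 − 134 + 5·(-1140) = -5784
  H = 197 − 4·186 − 6·134 − 4·(-5784) = 21785
H: -1447 − 21785 = -23232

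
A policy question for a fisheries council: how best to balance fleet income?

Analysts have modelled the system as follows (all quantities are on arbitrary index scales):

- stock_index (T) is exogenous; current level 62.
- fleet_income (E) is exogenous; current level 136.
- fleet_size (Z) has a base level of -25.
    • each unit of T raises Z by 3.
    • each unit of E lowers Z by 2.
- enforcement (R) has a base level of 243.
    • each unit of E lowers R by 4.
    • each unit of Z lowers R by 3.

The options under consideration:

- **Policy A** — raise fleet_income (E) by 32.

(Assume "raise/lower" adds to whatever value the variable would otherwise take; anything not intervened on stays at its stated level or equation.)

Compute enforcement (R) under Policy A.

Policy A (E + 32):
  T = 62
  E = 136 + 32 = 168
  Z = -25 + 3·62 − 2·168 = -175
  R = 243 − 4·168 − 3·(-175) = 96

96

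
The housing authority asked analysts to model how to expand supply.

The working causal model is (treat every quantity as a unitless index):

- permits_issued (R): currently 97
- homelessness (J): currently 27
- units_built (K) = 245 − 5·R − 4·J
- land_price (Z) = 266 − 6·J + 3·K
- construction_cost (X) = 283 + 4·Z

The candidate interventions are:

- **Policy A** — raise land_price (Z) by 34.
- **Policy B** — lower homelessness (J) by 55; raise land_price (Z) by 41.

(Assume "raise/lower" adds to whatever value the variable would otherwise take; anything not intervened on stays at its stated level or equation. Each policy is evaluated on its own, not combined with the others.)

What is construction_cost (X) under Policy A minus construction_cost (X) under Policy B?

Policy A (Z + 34):
  R = 97
  J = 27
  K = 245 − 5·97 − 4·27 = -348
  Z = 266 − 6·27 + 3·(-348) (+34 from intervention) = -906
  X = 283 + 4·(-906) = -3341
Policy B (J − 55, Z + 41):
  R = 97
  J = 27 − 55 = -28
  K = 245 − 5·97 − 4·(-28) = -128
  Z = 266 − 6·(-28) + 3·(-128) (+41 from intervention) = 91
  X = 283 + 4·91 = 647
X: -3341 − 647 = -3988

-3988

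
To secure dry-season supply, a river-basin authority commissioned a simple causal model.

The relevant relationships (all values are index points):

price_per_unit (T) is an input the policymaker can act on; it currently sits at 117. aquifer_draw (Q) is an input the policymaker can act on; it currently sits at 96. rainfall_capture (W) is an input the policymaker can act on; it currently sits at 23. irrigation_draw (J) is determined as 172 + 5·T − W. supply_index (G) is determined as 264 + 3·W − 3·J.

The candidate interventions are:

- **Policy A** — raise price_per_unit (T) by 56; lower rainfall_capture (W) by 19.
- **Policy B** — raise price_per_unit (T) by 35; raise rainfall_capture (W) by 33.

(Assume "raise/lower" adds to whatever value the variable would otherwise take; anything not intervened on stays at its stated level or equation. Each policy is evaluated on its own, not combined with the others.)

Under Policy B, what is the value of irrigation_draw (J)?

Policy B (T + 35, W + 33):
  T = 117 + 35 = 152
  W = 23 + 33 = 56
  J = 172 + 5·152 − 56 = 876

876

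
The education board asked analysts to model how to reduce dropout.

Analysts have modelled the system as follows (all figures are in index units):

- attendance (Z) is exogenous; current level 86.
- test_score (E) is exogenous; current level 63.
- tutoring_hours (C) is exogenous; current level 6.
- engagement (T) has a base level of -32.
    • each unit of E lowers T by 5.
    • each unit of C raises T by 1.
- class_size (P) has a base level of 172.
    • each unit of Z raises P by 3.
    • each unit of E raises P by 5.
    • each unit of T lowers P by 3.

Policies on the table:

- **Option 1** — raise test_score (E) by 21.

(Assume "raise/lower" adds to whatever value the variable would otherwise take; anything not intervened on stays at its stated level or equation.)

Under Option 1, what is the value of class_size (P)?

Option 1 (E + 21):
  Z = 86
  E = 63 + 21 = 84
  C = 6
  T = -32 − 5·84 + 6 = -446
  P = 172 + 3·86 + 5·84 − 3·(-446) = 2188

2188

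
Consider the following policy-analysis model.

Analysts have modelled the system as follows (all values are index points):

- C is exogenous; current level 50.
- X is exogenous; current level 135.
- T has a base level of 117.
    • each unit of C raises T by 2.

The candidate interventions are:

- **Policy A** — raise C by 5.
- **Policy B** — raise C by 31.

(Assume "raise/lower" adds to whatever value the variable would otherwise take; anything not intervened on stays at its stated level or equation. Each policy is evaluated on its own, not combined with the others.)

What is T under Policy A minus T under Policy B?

Policy A (C + 5):
  C = 50 + 5 = 55
  T = 117 + 2·55 = 227
Policy B (C + 31):
  C = 50 + 31 = 81
  T = 117 + 2·81 = 279
T: 227 − 279 = -52

-52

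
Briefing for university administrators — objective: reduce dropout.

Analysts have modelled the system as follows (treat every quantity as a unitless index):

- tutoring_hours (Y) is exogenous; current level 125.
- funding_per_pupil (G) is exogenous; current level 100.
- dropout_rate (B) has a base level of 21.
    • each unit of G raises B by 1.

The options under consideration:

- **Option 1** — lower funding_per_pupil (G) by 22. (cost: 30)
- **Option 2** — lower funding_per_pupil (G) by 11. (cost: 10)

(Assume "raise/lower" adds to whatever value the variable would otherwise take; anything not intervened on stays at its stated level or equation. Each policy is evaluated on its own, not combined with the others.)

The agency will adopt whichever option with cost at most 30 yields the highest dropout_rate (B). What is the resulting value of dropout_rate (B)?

Option 1 (G − 22):
  G = 100 − 22 = 78
  B = 21 + 78 = 99
Option 2 (G − 11):
  G = 100 − 11 = 89
  B = 21 + 89 = 110
Comparing — Option 1: B=99, Option 2: B=110. Highest is 110 (Option 2).

110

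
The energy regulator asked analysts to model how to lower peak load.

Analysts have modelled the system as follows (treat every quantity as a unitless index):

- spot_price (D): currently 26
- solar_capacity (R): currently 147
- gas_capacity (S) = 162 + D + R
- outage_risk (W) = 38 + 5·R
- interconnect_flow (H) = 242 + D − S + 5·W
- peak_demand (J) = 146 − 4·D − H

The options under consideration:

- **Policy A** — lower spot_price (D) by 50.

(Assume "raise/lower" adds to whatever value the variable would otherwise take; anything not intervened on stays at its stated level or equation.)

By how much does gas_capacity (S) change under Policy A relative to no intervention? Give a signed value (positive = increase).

-50

Baseline:
  D = 26
  R = 147
  S = 162 + 26 + 147 = 335
Policy A (D − 50):
  D = 26 − 50 = -24
  R = 147
  S = 162 + (-24) + 147 = 285
Change in S: 285 − 335 = -50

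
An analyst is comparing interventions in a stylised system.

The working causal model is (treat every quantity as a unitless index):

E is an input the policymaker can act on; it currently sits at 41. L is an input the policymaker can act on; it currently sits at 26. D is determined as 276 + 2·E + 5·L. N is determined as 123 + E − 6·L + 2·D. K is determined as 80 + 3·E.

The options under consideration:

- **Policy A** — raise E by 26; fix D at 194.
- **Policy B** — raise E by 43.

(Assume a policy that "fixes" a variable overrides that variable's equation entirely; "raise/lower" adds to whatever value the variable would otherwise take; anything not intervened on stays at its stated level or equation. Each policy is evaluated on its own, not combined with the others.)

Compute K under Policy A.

Policy A (E + 26, D := 194):
  E = 41 + 26 = 67
  K = 80 + 3·67 = 281

281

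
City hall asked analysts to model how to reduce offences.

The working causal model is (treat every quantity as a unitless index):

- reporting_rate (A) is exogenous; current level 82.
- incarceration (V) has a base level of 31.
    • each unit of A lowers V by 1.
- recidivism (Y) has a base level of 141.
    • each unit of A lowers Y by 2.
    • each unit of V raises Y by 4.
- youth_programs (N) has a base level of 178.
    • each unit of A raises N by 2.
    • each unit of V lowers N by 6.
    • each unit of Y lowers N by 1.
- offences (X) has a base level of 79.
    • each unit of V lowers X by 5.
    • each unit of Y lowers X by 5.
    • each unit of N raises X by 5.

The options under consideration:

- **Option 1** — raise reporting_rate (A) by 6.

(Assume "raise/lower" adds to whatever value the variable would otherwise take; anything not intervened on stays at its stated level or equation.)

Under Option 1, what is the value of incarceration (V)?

-57

Option 1 (A + 6):
  A = 82 + 6 = 88
  V = 31 − 88 = -57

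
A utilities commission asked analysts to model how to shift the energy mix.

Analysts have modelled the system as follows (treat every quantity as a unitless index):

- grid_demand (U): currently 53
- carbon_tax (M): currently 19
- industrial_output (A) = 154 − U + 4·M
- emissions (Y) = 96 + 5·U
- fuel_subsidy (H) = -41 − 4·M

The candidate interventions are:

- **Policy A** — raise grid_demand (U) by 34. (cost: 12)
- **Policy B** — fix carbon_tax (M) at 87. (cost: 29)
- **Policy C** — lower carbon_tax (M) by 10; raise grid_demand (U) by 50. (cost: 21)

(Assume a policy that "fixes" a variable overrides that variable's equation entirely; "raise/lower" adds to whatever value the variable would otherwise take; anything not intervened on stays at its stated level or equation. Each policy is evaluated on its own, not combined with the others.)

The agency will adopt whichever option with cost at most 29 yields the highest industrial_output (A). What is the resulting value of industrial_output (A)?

Policy A (U + 34):
  U = 53 + 34 = 87
  M = 19
  A = 154 − 87 + 4·19 = 143
Policy B (M := 87):
  U = 53
  M = 87
  A = 154 − 53 + 4·87 = 449
Policy C (M − 10, U + 50):
  U = 53 + 50 = 103
  M = 19 − 10 = 9
  A = 154 − 103 + 4·9 = 87
Comparing — Policy A: A=143, Policy B: A=449, Policy C: A=87. Highest is 449 (Policy B).

449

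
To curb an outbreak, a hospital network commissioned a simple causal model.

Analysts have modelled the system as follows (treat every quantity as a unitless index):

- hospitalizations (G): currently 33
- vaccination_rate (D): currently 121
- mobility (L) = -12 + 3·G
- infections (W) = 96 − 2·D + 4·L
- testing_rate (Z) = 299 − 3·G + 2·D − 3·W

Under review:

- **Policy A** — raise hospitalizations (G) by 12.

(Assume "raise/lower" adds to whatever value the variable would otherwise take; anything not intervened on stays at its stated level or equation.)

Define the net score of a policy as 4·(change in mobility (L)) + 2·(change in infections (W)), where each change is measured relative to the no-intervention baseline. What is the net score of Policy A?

Baseline:
  G = 33
  D = 121
  L = -12 + 3·33 = 87
  W = 96 − 2·121 + 4·87 = 202
Policy A (G + 12):
  G = 33 + 12 = 45
  D = 121
  L = -12 + 3·45 = 123
  W = 96 − 2·121 + 4·123 = 346
ΔL = 123 − 87 = 36; ΔW = 346 − 202 = 144
Score = 4·36 + 2·144 = 432

432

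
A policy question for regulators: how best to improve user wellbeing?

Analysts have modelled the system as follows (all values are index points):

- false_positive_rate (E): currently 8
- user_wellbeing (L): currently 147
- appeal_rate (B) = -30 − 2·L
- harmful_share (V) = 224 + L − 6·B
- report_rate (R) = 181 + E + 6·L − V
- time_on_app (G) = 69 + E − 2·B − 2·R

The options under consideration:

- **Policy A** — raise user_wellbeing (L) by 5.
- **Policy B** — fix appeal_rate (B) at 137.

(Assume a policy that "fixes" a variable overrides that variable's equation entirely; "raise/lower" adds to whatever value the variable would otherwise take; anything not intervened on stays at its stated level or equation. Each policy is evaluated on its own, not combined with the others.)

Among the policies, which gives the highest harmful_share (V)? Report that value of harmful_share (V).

Policy A (L + 5):
  L = 147 + 5 = 152
  B = -30 − 2·152 = -334
  V = 224 + 152 − 6·(-334) = 2380
Policy B (B := 137):
  L = 147
  B = 137
  V = 224 + 147 − 6·137 = -451
Comparing — Policy A: V=2380, Policy B: V=-451. Highest is 2380 (Policy A).

2380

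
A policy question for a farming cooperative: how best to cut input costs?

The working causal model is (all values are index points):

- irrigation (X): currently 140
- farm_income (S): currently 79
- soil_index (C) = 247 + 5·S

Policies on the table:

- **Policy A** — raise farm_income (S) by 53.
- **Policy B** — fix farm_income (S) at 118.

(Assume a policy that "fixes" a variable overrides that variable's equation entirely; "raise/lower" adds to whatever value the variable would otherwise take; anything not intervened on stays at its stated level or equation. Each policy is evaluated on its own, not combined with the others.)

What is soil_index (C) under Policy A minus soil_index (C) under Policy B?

Policy A (S + 53):
  S = 79 + 53 = 132
  C = 247 + 5·132 = 907
Policy B (S := 118):
  S = 118
  C = 247 + 5·118 = 837
C: 907 − 837 = 70

70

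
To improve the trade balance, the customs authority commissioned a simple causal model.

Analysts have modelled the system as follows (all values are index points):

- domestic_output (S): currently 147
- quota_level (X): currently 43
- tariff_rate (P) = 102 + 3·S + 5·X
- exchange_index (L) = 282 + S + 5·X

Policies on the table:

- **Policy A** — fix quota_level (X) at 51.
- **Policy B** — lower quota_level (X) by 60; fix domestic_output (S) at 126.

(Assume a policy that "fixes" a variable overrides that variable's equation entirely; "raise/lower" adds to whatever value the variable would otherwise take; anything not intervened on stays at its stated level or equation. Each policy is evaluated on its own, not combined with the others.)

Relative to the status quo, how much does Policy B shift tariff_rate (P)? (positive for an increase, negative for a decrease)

-363

Baseline:
  S = 147
  X = 43
  P = 102 + 3·147 + 5·43 = 758
Policy B (X − 60, S := 126):
  S = 126
  X = 43 − 60 = -17
  P = 102 + 3·126 + 5·(-17) = 395
Change in P: 395 − 758 = -363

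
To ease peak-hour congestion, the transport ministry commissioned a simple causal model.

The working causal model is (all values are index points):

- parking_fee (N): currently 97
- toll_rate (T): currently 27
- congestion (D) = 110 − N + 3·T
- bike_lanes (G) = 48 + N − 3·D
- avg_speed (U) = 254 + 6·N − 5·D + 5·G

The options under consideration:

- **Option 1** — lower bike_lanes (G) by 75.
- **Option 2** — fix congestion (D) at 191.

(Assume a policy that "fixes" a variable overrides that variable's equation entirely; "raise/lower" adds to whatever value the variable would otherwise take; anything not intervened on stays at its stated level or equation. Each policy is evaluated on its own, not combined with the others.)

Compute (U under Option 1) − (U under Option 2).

Option 1 (G − 75):
  N = 97
  T = 27
  D = 110 − 97 + 3·27 = 94
  G = 48 + 97 − 3·94 (−75 from intervention) = -212
  U = 254 + 6·97 − 5·94 + 5·(-212) = -694
Option 2 (D := 191):
  N = 97
  T = 27
  D = 191
  G = 48 + 97 − 3·191 = -428
  U = 254 + 6·97 − 5·191 + 5·(-428) = -2259
U: -694 − (-2259) = 1565

1565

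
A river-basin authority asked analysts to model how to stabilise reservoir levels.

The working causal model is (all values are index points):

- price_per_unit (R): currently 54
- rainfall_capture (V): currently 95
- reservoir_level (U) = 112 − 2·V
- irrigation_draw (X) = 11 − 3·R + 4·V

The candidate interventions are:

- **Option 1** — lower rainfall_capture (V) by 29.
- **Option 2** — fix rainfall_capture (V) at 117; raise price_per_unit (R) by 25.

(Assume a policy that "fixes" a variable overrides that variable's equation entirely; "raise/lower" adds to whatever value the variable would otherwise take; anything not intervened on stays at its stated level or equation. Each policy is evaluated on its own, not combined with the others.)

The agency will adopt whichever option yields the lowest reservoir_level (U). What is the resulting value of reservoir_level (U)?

Option 1 (V − 29):
  V = 95 − 29 = 66
  U = 112 − 2·66 = -20
Option 2 (V := 117, R + 25):
  V = 117
  U = 112 − 2·117 = -122
Comparing — Option 1: U=-20, Option 2: U=-122. Lowest is -122 (Option 2).

-122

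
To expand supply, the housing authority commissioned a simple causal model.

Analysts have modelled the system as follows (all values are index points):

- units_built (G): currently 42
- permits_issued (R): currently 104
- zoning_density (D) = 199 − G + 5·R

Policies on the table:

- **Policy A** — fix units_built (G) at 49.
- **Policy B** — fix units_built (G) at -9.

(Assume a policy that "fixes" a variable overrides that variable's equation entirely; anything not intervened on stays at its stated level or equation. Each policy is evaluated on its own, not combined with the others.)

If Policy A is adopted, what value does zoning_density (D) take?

Policy A (G := 49):
  G = 49
  R = 104
  D = 199 − 49 + 5·104 = 670

670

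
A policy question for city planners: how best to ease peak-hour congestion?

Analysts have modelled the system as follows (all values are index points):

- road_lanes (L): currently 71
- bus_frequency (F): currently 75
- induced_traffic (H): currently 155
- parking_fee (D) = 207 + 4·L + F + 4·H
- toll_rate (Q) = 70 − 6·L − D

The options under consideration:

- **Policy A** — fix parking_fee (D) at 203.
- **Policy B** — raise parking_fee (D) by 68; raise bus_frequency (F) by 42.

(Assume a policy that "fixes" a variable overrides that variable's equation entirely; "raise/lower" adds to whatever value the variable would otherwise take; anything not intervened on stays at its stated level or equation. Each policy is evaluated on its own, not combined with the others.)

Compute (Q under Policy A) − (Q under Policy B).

Policy A (D := 203):
  L = 71
  F = 75
  H = 155
  D = 203
  Q = 70 − 6·71 − 203 = -559
Policy B (D + 68, F + 42):
  L = 71
  F = 75 + 42 = 117
  H = 155
  D = 207 + 4·71 + 117 + 4·155 (+68 from intervention) = 1296
  Q = 70 − 6·71 − 1296 = -1652
Q: -559 − (-1652) = 1093

1093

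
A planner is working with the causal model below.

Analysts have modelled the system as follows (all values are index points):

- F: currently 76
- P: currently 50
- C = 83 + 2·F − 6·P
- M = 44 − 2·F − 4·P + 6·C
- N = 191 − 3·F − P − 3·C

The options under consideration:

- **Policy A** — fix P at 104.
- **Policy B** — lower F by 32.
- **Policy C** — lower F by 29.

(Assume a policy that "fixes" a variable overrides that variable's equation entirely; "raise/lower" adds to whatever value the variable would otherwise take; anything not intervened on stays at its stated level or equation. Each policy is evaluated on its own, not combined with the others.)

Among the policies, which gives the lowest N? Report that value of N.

369

Policy A (P := 104):
  F = 76
  P = 104
  C = 83 + 2·76 − 6·104 = -389
  N = 191 − 3·76 − 104 − 3·(-389) = 1026
Policy B (F − 32):
  F = 76 − 32 = 44
  P = 50
  C = 83 + 2·44 − 6·50 = -129
  N = 191 − 3·44 − 50 − 3·(-129) = 396
Policy C (F − 29):
  F = 76 − 29 = 47
  P = 50
  C = 83 + 2·47 − 6·50 = -123
  N = 191 − 3·47 − 50 − 3·(-123) = 369
Comparing — Policy A: N=1026, Policy B: N=396, Policy C: N=369. Lowest is 369 (Policy C).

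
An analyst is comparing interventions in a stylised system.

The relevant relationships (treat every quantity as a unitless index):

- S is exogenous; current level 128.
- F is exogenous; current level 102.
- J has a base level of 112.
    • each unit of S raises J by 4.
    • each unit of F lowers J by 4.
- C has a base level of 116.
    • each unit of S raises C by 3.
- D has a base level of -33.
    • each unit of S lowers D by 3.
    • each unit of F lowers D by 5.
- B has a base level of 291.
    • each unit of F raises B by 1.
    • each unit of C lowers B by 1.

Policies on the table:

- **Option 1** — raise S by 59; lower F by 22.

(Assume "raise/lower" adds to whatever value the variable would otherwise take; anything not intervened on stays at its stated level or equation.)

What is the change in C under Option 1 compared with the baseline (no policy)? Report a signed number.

177

Baseline:
  S = 128
  C = 116 + 3·128 = 500
Option 1 (S + 59, F − 22):
  S = 128 + 59 = 187
  C = 116 + 3·187 = 677
Change in C: 677 − 500 = 177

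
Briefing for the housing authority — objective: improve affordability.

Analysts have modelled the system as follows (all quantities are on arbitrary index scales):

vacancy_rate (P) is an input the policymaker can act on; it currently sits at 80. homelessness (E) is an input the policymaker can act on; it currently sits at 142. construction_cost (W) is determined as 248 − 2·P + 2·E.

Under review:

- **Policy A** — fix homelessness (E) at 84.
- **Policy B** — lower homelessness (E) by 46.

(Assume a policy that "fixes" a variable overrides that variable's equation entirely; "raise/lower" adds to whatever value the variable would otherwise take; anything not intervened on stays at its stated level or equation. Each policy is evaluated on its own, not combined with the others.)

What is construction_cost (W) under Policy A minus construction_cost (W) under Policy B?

-24

Policy A (E := 84):
  P = 80
  E = 84
  W = 248 − 2·80 + 2·84 = 256
Policy B (E − 46):
  P = 80
  E = 142 − 46 = 96
  W = 248 − 2·80 + 2·96 = 280
W: 256 − 280 = -24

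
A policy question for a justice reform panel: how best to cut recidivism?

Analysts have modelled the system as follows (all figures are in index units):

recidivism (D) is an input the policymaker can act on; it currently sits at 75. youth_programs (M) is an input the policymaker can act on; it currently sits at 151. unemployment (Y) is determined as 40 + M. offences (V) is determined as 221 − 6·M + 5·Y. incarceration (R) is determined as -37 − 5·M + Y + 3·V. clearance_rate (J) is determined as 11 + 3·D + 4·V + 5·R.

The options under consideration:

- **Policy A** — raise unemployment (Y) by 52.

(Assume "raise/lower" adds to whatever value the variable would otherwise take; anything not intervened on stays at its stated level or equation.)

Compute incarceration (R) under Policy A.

Policy A (Y + 52):
  M = 151
  Y = 40 + 151 (+52 from intervention) = 243
  V = 221 − 6·151 + 5·243 = 530
  R = -37 − 5·151 + 243 + 3·530 = 1041

1041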